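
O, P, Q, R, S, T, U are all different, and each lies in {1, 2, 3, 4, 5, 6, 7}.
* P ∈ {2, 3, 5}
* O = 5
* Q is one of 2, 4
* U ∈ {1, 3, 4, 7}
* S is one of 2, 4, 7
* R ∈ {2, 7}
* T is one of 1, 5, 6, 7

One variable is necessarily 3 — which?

P

O has just one choice, so O = 5. Eliminate 5 elsewhere: P, T.
The 6 still-open variables draw from only 6 values {1, 2, 3, 4, 6, 7}, so each is used; only T can be 6, hence T = 6.
The 5 still-open variables together cover exactly {1, 2, 3, 4, 7} — 5 values for 5 variables — and 1 appears only in U's list, so U = 1.
The 4 still-open variables together cover exactly {2, 3, 4, 7} — 4 values for 4 variables — and 3 appears only in P's list, so P = 3.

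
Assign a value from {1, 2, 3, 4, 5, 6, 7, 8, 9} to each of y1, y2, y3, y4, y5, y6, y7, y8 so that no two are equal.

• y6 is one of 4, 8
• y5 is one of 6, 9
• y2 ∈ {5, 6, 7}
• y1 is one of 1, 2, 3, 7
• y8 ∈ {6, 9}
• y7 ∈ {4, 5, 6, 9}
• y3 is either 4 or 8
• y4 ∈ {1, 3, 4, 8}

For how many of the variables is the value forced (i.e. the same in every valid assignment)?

2

y3 and y6 share exactly the 2 values {4, 8}; by pigeonhole those values go to them, so strike 4, 8 from y4, y7.
The 2 variables y5 and y8 are confined to {6, 9}, which locks those values in; drop them from y2, y7.
y7 must be 5 (only option left). Remove 5 from y2.
y2 has just one choice, so y2 = 7. So y1 can't be 7.
Determined: y2=7, y7=5. The other variables each still have more than one consistent value. That makes 2.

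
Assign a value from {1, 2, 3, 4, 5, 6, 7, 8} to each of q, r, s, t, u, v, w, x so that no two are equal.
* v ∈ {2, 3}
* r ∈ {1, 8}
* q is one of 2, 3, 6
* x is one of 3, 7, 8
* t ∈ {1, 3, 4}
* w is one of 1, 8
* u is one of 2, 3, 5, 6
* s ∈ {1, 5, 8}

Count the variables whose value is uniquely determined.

Among the 8 variables, 4 fits only t (and all 8 values in {1, 2, 3, 4, 5, 6, 7, 8} must be used), so t = 4.
Among the 7 still-open variables, 7 fits only x (and all 7 values in {1, 2, 3, 5, 6, 7, 8} must be used), so x = 7.
r and w between them cover only {1, 8} — a naked pair. Remove those values from s.
s must be 5 (only option left). Strike 5 from u.
Determined: s=5, t=4, x=7. The other variables each still have more than one consistent value. That makes 3.

3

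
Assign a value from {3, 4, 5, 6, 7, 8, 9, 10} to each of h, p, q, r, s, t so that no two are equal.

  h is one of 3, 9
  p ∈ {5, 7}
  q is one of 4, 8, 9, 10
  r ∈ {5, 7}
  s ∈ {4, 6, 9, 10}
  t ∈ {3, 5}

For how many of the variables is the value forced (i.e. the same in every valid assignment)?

2

The 2 variables p and r are confined to {5, 7}, which locks those values in; drop them from t.
That leaves t = 3. Eliminate 3 elsewhere: h.
h's domain is down to {9}, so h = 9. Eliminate 9 elsewhere: q, s.
Determined: h=9, t=3. The other variables each still have more than one consistent value. That makes 2.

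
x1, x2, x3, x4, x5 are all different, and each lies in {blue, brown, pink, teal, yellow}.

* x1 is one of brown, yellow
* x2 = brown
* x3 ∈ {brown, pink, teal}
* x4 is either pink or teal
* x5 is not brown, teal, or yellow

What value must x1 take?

yellow

x2 has just one choice, so x2 = brown. Eliminate brown elsewhere: x1, x3.
So x1 = yellow.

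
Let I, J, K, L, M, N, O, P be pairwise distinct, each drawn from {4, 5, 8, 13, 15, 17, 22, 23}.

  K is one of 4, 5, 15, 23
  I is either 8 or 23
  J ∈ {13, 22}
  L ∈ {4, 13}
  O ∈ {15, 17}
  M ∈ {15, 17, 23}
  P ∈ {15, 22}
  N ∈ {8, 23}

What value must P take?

The 8 variables together cover exactly {4, 5, 8, 13, 15, 17, 22, 23} — 8 values for 8 variables — and 5 appears only in K's list, so K = 5.
Among the 7 still-open variables, 4 fits only L (and all 7 values in {4, 8, 13, 15, 17, 22, 23} must be used), so L = 4.
The 6 still-open variables draw from only 6 values {8, 13, 15, 17, 22, 23}, so each is used; only J can be 13, hence J = 13.
The 5 still-open variables together cover exactly {8, 15, 17, 22, 23} — 5 values for 5 variables — and 22 appears only in P's list, so P = 22.

22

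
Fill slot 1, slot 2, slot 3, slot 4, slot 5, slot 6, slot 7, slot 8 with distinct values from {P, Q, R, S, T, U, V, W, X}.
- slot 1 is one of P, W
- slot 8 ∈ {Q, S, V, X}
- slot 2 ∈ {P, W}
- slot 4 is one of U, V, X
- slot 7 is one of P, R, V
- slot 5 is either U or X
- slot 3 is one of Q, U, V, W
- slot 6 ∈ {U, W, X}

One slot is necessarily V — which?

slot 4

The 8 variables together cover exactly {P, Q, R, S, U, V, W, X} — 8 values for 8 variables — and R appears only in slot 7's list, so slot 7 = R.
The 7 still-open variables draw from only 7 values {P, Q, S, U, V, W, X}, so each is used; only slot 8 can be S, hence slot 8 = S.
Among the 6 still-open variables, Q fits only slot 3 (and all 6 values in {P, Q, U, V, W, X} must be used), so slot 3 = Q.
The 5 still-open variables draw from only 5 values {P, U, V, W, X}, so each is used; only slot 4 can be V, hence slot 4 = V.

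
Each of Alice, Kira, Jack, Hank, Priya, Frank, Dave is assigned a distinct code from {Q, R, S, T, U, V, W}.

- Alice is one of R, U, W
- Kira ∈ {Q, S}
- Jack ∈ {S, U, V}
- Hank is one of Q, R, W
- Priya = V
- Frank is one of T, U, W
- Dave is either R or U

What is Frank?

Priya must be V (only option left). Strike V from Jack.
The 6 still-open variables draw from only 6 values {Q, R, S, T, U, W}, so each is used; only Frank can be T, hence Frank = T.

T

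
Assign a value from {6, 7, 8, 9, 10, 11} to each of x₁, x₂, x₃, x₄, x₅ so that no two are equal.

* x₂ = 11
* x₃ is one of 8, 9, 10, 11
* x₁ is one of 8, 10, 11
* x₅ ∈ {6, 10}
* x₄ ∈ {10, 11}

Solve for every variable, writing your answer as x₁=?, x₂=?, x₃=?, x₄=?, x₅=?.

x₂'s domain is down to {11}, so x₂ = 11. Eliminate 11 elsewhere: x₁, x₃, x₄.
That leaves x₄ = 10. Remove 10 from x₁, x₃, x₅.
x₅'s domain is down to {6}, so x₅ = 6.
x₁ has just one choice, so x₁ = 8. Eliminate 8 elsewhere: x₃.
x₃ has just one choice, so x₃ = 9.

x₁=8, x₂=11, x₃=9, x₄=10, x₅=6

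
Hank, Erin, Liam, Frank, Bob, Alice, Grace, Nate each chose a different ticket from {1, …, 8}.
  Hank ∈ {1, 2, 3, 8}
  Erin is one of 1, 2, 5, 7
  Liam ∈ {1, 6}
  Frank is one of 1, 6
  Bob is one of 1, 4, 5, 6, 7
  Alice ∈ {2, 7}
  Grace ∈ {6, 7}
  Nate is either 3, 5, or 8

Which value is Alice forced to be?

2

The 8 variables together cover exactly {1, 2, 3, 4, 5, 6, 7, 8} — 8 values for 8 variables — and 4 appears only in Bob's list, so Bob = 4.
Liam and Frank between them cover only {1, 6} — a naked pair. Remove those values from Hank, Erin, Grace.
Grace must be 7 (only option left). So Erin, Alice can't be 7.
So Alice = 2.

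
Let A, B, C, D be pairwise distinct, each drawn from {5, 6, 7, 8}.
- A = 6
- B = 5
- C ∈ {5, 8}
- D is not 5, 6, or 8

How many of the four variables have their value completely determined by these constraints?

4

A has just one choice, so A = 6.
B must be 5 (only option left). Strike 5 from C.
That leaves C = 8.
D has just one choice, so D = 7.
Every variable is fixed: A=6, B=5, C=8, D=7. That makes 4.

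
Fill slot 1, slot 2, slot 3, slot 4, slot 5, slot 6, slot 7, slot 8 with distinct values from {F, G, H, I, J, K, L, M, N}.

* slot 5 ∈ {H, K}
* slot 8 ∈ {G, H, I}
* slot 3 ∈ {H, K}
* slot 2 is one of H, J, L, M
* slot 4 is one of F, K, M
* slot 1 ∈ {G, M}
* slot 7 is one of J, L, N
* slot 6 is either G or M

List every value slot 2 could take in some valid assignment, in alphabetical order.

slot 1 and slot 6 between them cover only {G, M} — a naked pair. Remove those values from slot 2, slot 4, slot 8.
The 2 variables slot 3 and slot 5 are confined to {H, K}, which locks those values in; drop them from slot 2, slot 4, slot 8.
That leaves slot 4 = F.
slot 8's domain is down to {I}, so slot 8 = I.
No further eliminations apply; slot 2 can still be any of J, L.

J, L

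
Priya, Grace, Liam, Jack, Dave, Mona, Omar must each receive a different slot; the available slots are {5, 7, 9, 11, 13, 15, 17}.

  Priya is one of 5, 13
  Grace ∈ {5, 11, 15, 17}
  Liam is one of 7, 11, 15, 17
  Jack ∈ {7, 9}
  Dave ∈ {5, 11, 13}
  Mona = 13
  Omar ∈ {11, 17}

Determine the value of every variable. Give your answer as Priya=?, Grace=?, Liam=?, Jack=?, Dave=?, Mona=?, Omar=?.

Mona must be 13 (only option left). Strike 13 from Priya, Dave.
Priya must be 5 (only option left). Remove 5 from Grace, Dave.
Dave's domain is down to {11}, so Dave = 11. Eliminate 11 elsewhere: Grace, Liam, Omar.
Omar must be 17 (only option left). Eliminate 17 elsewhere: Grace, Liam.
Grace's domain is down to {15}, so Grace = 15. Strike 15 from Liam.
Liam's domain is down to {7}, so Liam = 7. Remove 7 from Jack.
Jack has just one choice, so Jack = 9.

Priya=5, Grace=15, Liam=7, Jack=9, Dave=11, Mona=13, Omar=17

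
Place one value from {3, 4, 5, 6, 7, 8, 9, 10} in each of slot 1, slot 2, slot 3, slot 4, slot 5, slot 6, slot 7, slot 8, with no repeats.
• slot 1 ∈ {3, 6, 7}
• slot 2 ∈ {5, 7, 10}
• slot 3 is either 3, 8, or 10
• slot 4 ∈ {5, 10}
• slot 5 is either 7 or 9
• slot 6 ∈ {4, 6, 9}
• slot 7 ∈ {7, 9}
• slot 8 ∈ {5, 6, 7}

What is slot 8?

6

Among the 8 variables, 4 fits only slot 6 (and all 8 values in {3, 4, 5, 6, 7, 8, 9, 10} must be used), so slot 6 = 4.
The 7 still-open variables together cover exactly {3, 5, 6, 7, 8, 9, 10} — 7 values for 7 variables — and 8 appears only in slot 3's list, so slot 3 = 8.
Among the 6 still-open variables, 3 fits only slot 1 (and all 6 values in {3, 5, 6, 7, 9, 10} must be used), so slot 1 = 3.
The 5 still-open variables together cover exactly {5, 6, 7, 9, 10} — 5 values for 5 variables — and 6 appears only in slot 8's list, so slot 8 = 6.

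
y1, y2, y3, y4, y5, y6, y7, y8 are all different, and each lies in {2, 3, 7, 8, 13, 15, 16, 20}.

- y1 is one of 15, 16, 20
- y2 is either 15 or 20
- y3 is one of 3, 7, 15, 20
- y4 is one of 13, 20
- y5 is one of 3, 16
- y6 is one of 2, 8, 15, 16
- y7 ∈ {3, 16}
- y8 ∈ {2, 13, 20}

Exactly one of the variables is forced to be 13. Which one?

y4

The 8 variables together cover exactly {2, 3, 7, 8, 13, 15, 16, 20} — 8 values for 8 variables — and 7 appears only in y3's list, so y3 = 7.
The 7 still-open variables draw from only 7 values {2, 3, 8, 13, 15, 16, 20}, so each is used; only y6 can be 8, hence y6 = 8.
Among the 6 still-open variables, 2 fits only y8 (and all 6 values in {2, 3, 13, 15, 16, 20} must be used), so y8 = 2.
The 5 still-open variables together cover exactly {3, 13, 15, 16, 20} — 5 values for 5 variables — and 13 appears only in y4's list, so y4 = 13.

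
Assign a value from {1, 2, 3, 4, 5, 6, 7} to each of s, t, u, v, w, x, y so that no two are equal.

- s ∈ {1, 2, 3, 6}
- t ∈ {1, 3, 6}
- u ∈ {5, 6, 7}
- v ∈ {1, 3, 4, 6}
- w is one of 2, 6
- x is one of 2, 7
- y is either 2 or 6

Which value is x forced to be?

Among the 7 variables, 4 fits only v (and all 7 values in {1, 2, 3, 4, 5, 6, 7} must be used), so v = 4.
Among the 6 still-open variables, 5 fits only u (and all 6 values in {1, 2, 3, 5, 6, 7} must be used), so u = 5.
The 5 still-open variables together cover exactly {1, 2, 3, 6, 7} — 5 values for 5 variables — and 7 appears only in x's list, so x = 7.

7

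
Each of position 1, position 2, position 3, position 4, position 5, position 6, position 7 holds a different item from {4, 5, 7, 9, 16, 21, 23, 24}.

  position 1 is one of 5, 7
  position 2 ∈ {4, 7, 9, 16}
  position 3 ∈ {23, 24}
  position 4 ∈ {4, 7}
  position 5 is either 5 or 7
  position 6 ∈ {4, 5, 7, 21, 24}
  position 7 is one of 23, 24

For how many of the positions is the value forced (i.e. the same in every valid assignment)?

position 1 and position 5 between them cover only {5, 7} — a naked pair. Remove those values from position 2, position 4, position 6.
position 4 has just one choice, so position 4 = 4. Remove 4 from position 2, position 6.
position 3 and position 7 between them cover only {23, 24} — a naked pair. Remove those values from position 6.
That leaves position 6 = 21.
Determined: position 4=4, position 6=21. The other positions each still have more than one consistent value. That makes 2.

2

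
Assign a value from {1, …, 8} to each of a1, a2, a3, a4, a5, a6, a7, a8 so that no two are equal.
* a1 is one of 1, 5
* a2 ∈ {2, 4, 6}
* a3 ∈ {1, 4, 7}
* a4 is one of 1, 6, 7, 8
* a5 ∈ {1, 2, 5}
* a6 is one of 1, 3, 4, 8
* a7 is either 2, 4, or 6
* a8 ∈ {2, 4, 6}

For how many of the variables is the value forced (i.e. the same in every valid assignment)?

Among the 8 variables, 3 fits only a6 (and all 8 values in {1, 2, 3, 4, 5, 6, 7, 8} must be used), so a6 = 3.
The 7 still-open variables draw from only 7 values {1, 2, 4, 5, 6, 7, 8}, so each is used; only a4 can be 8, hence a4 = 8.
Among the 6 still-open variables, 7 fits only a3 (and all 6 values in {1, 2, 4, 5, 6, 7} must be used), so a3 = 7.
The 3 variables a2, a7, a8 are confined to {2, 4, 6}, which locks those values in; drop them from a5.
Determined: a3=7, a4=8, a6=3. The other variables each still have more than one consistent value. That makes 3.

3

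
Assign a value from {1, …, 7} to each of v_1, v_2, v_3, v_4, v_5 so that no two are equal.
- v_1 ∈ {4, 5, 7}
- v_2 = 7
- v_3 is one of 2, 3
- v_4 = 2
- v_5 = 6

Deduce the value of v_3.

v_2 has just one choice, so v_2 = 7. So v_1 can't be 7.
v_4 has just one choice, so v_4 = 2. Remove 2 from v_3.
So v_3 = 3.

3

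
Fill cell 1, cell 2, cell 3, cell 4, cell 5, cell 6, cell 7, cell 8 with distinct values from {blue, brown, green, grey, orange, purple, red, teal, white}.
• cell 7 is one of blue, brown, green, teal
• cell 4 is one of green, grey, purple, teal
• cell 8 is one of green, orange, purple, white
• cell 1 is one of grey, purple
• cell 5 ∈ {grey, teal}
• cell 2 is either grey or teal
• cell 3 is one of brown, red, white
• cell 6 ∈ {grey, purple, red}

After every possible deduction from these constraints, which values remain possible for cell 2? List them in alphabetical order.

cell 2 and cell 5 between them cover only {grey, teal} — a naked pair. Remove those values from cell 1, cell 4, cell 6, cell 7.
cell 1 must be purple (only option left). Eliminate purple elsewhere: cell 4, cell 6, cell 8.
cell 4 has just one choice, so cell 4 = green. Remove green from cell 7, cell 8.
cell 6 has just one choice, so cell 6 = red. Strike red from cell 3.
No further eliminations apply; cell 2 can still be any of grey, teal.

grey, teal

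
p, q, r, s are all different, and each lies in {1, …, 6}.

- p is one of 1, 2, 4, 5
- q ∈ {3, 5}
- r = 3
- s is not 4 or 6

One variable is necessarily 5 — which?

r's domain is down to {3}, so r = 3. Remove 3 from q, s.
So 5 goes to q.

q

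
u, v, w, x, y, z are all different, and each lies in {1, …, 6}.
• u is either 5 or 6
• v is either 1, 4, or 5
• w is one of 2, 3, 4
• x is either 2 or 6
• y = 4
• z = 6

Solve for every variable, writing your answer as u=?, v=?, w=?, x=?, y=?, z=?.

y's domain is down to {4}, so y = 4. Eliminate 4 elsewhere: v, w.
z's domain is down to {6}, so z = 6. Remove 6 from u, x.
That leaves u = 5. Eliminate 5 elsewhere: v.
That leaves v = 1.
That leaves x = 2. Strike 2 from w.
w must be 3 (only option left).

u=5, v=1, w=3, x=2, y=4, z=6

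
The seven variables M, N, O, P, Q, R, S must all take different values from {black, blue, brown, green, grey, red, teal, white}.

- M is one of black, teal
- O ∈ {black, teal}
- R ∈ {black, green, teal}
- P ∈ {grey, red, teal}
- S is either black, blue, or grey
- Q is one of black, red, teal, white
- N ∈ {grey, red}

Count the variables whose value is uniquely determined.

3

Among the 7 variables, blue fits only S (and all 7 values in {black, blue, green, grey, red, teal, white} must be used), so S = blue.
The 6 still-open variables together cover exactly {black, green, grey, red, teal, white} — 6 values for 6 variables — and green appears only in R's list, so R = green.
The 5 still-open variables draw from only 5 values {black, grey, red, teal, white}, so each is used; only Q can be white, hence Q = white.
M and O share exactly the 2 values {black, teal}; by pigeonhole those values go to them, so strike black, teal from P.
Determined: Q=white, R=green, S=blue. The other variables each still have more than one consistent value. That makes 3.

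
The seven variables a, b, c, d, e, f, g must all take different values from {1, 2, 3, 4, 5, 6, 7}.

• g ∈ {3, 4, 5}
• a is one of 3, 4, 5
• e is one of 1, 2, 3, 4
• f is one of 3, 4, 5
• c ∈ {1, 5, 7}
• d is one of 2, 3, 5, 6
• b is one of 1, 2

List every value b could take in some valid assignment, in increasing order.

1, 2

The 7 variables together cover exactly {1, 2, 3, 4, 5, 6, 7} — 7 values for 7 variables — and 6 appears only in d's list, so d = 6.
The 6 still-open variables together cover exactly {1, 2, 3, 4, 5, 7} — 6 values for 6 variables — and 7 appears only in c's list, so c = 7.
The 3 variables a, f, g are confined to {3, 4, 5}, which locks those values in; drop them from e.
No further eliminations apply; b can still be any of 1, 2.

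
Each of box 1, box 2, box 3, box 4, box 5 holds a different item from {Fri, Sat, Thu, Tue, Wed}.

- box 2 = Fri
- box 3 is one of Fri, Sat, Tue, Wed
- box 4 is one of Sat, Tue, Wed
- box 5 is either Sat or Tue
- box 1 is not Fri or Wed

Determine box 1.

Thu

box 2's domain is down to {Fri}, so box 2 = Fri. Remove Fri from box 3.
The 4 still-open variables together cover exactly {Sat, Thu, Tue, Wed} — 4 values for 4 variables — and Thu appears only in box 1's list, so box 1 = Thu.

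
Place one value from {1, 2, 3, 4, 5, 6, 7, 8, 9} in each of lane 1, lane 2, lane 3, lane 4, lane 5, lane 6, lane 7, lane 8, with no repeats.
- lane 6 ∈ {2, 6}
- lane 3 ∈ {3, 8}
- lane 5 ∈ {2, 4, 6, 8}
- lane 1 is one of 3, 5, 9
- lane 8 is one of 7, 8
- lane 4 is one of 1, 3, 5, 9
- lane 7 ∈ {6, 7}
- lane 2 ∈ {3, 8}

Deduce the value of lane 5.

4

lane 2 and lane 3 share exactly the 2 values {3, 8}; by pigeonhole those values go to them, so strike 3, 8 from lane 1, lane 4, lane 5, lane 8.
lane 8's domain is down to {7}, so lane 8 = 7. Eliminate 7 elsewhere: lane 7.
That leaves lane 7 = 6. Eliminate 6 elsewhere: lane 5, lane 6.
lane 6's domain is down to {2}, so lane 6 = 2. Remove 2 from lane 5.
So lane 5 = 4.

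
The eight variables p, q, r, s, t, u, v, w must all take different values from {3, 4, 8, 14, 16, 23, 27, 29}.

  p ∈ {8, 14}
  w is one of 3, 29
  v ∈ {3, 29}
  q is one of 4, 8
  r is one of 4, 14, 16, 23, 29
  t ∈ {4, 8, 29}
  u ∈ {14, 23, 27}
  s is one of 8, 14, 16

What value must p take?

14

Among the 8 variables, 27 fits only u (and all 8 values in {3, 4, 8, 14, 16, 23, 27, 29} must be used), so u = 27.
The 7 still-open variables draw from only 7 values {3, 4, 8, 14, 16, 23, 29}, so each is used; only r can be 23, hence r = 23.
Among the 6 still-open variables, 16 fits only s (and all 6 values in {3, 4, 8, 14, 16, 29} must be used), so s = 16.
The 5 still-open variables draw from only 5 values {3, 4, 8, 14, 29}, so each is used; only p can be 14, hence p = 14.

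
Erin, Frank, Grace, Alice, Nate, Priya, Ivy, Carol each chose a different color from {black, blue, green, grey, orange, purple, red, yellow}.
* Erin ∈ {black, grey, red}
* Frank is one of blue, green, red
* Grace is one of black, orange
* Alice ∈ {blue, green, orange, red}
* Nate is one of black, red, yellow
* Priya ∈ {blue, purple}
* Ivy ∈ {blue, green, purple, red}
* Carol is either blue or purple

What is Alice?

The 8 variables together cover exactly {black, blue, green, grey, orange, purple, red, yellow} — 8 values for 8 variables — and grey appears only in Erin's list, so Erin = grey.
The 7 still-open variables together cover exactly {black, blue, green, orange, purple, red, yellow} — 7 values for 7 variables — and yellow appears only in Nate's list, so Nate = yellow.
The 6 still-open variables together cover exactly {black, blue, green, orange, purple, red} — 6 values for 6 variables — and black appears only in Grace's list, so Grace = black.
The 5 still-open variables together cover exactly {blue, green, orange, purple, red} — 5 values for 5 variables — and orange appears only in Alice's list, so Alice = orange.

orange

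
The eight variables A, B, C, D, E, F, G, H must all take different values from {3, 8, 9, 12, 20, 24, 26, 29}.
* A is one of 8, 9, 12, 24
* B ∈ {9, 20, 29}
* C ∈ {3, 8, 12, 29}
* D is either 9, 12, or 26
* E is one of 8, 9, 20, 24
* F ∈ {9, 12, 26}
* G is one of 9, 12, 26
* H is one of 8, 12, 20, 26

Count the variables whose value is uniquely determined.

2

Among the 8 variables, 3 fits only C (and all 8 values in {3, 8, 9, 12, 20, 24, 26, 29} must be used), so C = 3.
Among the 7 still-open variables, 29 fits only B (and all 7 values in {8, 9, 12, 20, 24, 26, 29} must be used), so B = 29.
The 3 variables D, F, G are confined to {9, 12, 26}, which locks those values in; drop them from A, E, H.
Determined: B=29, C=3. The other variables each still have more than one consistent value. That makes 2.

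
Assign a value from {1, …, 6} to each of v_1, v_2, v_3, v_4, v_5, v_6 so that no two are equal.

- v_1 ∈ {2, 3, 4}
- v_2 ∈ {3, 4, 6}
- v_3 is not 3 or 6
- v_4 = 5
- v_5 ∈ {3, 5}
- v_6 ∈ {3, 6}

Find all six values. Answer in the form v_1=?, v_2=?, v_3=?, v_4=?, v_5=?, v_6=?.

v_4 must be 5 (only option left). So v_3, v_5 can't be 5.
That leaves v_5 = 3. Strike 3 from v_1, v_2, v_6.
That leaves v_6 = 6. Remove 6 from v_2.
v_2 has just one choice, so v_2 = 4. So v_1, v_3 can't be 4.
v_1 must be 2 (only option left). So v_3 can't be 2.
v_3 has just one choice, so v_3 = 1.

v_1=2, v_2=4, v_3=1, v_4=5, v_5=3, v_6=6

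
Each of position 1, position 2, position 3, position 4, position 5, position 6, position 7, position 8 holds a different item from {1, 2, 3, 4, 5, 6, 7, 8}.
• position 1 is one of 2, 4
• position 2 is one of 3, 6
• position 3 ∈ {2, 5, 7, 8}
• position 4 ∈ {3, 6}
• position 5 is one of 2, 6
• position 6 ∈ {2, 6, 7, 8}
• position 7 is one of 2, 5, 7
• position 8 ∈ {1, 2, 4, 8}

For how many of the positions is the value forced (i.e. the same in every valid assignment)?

3

The 8 variables draw from only 8 values {1, 2, 3, 4, 5, 6, 7, 8}, so each is used; only position 8 can be 1, hence position 8 = 1.
Among the 7 still-open variables, 4 fits only position 1 (and all 7 values in {2, 3, 4, 5, 6, 7, 8} must be used), so position 1 = 4.
position 2 and position 4 between them cover only {3, 6} — a naked pair. Remove those values from position 5, position 6.
position 5 has just one choice, so position 5 = 2. So position 3, position 6, position 7 can't be 2.
Determined: position 1=4, position 5=2, position 8=1. The other positions each still have more than one consistent value. That makes 3.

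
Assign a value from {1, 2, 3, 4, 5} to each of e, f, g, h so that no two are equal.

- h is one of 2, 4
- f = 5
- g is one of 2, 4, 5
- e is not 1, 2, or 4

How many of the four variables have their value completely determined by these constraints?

2

f's domain is down to {5}, so f = 5. Strike 5 from e, g.
That leaves e = 3.
Determined: e=3, f=5. The other variables each still have more than one consistent value. That makes 2.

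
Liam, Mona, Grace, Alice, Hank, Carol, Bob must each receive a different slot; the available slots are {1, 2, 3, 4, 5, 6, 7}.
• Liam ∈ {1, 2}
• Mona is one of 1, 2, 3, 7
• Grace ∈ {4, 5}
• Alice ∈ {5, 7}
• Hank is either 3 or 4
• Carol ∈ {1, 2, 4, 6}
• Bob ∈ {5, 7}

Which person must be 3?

The 7 variables draw from only 7 values {1, 2, 3, 4, 5, 6, 7}, so each is used; only Carol can be 6, hence Carol = 6.
Alice and Bob share exactly the 2 values {5, 7}; by pigeonhole those values go to them, so strike 5, 7 from Mona, Grace.
Grace's domain is down to {4}, so Grace = 4. Strike 4 from Hank.
So 3 goes to Hank.

Hank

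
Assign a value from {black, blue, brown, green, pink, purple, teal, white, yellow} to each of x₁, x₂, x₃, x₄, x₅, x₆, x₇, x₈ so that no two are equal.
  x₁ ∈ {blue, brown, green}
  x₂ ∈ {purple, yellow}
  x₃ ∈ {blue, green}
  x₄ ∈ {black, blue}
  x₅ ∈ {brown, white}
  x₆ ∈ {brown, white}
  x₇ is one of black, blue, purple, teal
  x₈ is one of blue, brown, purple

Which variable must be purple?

Among the 8 variables, teal fits only x₇ (and all 8 values in {black, blue, brown, green, purple, teal, white, yellow} must be used), so x₇ = teal.
Among the 7 still-open variables, black fits only x₄ (and all 7 values in {black, blue, brown, green, purple, white, yellow} must be used), so x₄ = black.
The 6 still-open variables together cover exactly {blue, brown, green, purple, white, yellow} — 6 values for 6 variables — and yellow appears only in x₂'s list, so x₂ = yellow.
The 5 still-open variables draw from only 5 values {blue, brown, green, purple, white}, so each is used; only x₈ can be purple, hence x₈ = purple.

x₈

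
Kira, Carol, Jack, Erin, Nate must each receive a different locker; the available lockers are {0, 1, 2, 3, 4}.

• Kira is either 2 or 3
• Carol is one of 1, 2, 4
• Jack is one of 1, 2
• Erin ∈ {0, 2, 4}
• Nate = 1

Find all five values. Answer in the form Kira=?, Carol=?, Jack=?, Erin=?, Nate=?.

Nate has just one choice, so Nate = 1. Eliminate 1 elsewhere: Carol, Jack.
Jack must be 2 (only option left). So Kira, Carol, Erin can't be 2.
Kira has just one choice, so Kira = 3.
Carol has just one choice, so Carol = 4. Eliminate 4 elsewhere: Erin.
Erin's domain is down to {0}, so Erin = 0.

Kira=3, Carol=4, Jack=2, Erin=0, Nate=1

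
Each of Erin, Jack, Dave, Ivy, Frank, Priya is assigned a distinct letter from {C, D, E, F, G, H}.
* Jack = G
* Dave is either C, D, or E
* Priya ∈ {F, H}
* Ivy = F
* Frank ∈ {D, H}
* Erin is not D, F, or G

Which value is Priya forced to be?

Jack must be G (only option left).
Ivy's domain is down to {F}, so Ivy = F. Eliminate F elsewhere: Priya.
So Priya = H.

H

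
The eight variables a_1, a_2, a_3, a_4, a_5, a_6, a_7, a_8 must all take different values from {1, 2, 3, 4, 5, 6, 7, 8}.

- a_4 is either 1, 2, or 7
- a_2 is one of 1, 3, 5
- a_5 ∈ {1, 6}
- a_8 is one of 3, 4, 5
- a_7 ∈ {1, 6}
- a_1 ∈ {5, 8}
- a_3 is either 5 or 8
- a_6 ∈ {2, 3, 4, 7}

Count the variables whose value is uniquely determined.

2

a_1 and a_3 share exactly the 2 values {5, 8}; by pigeonhole those values go to them, so strike 5, 8 from a_2, a_8.
The 2 variables a_5 and a_7 are confined to {1, 6}, which locks those values in; drop them from a_2, a_4.
a_2 has just one choice, so a_2 = 3. Eliminate 3 elsewhere: a_6, a_8.
a_8 must be 4 (only option left). Remove 4 from a_6.
Determined: a_2=3, a_8=4. The other variables each still have more than one consistent value. That makes 2.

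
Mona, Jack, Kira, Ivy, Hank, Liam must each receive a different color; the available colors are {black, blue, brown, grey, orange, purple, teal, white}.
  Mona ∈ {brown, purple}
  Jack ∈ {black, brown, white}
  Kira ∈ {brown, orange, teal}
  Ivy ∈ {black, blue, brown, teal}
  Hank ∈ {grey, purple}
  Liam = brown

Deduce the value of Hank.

grey

Liam must be brown (only option left). Eliminate brown elsewhere: Mona, Jack, Kira, Ivy.
Mona has just one choice, so Mona = purple. Remove purple from Hank.
So Hank = grey.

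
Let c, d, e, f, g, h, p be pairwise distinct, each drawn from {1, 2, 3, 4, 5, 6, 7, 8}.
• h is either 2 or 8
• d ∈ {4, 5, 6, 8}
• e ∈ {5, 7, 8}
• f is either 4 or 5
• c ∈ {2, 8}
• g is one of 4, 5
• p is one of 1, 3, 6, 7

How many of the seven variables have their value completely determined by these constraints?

The 2 variables c and h are confined to {2, 8}, which locks those values in; drop them from d, e.
The 2 variables f and g are confined to {4, 5}, which locks those values in; drop them from d, e.
d must be 6 (only option left). Remove 6 from p.
e must be 7 (only option left). Eliminate 7 elsewhere: p.
Determined: d=6, e=7. The other variables each still have more than one consistent value. That makes 2.

2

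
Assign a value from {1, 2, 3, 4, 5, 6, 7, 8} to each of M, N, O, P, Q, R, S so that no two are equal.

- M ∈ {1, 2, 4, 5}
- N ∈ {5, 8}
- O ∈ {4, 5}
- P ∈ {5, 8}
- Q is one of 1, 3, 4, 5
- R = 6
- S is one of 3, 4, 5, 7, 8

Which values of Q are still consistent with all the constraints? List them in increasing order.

1, 3

R must be 6 (only option left).
The 2 variables N and P are confined to {5, 8}, which locks those values in; drop them from M, O, Q, S.
O must be 4 (only option left). Strike 4 from M, Q, S.
No further eliminations apply; Q can still be any of 1, 3.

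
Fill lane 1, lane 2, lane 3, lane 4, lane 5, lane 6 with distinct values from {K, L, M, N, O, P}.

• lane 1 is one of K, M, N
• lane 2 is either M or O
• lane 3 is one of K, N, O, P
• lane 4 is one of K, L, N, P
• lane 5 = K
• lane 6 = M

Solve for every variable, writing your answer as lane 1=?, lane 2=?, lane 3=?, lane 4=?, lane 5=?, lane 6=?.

lane 5 has just one choice, so lane 5 = K. So lane 1, lane 3, lane 4 can't be K.
lane 6 has just one choice, so lane 6 = M. Eliminate M elsewhere: lane 1, lane 2.
lane 1's domain is down to {N}, so lane 1 = N. Remove N from lane 3, lane 4.
lane 2's domain is down to {O}, so lane 2 = O. Strike O from lane 3.
lane 3 has just one choice, so lane 3 = P. So lane 4 can't be P.
lane 4's domain is down to {L}, so lane 4 = L.

lane 1=N, lane 2=O, lane 3=P, lane 4=L, lane 5=K, lane 6=M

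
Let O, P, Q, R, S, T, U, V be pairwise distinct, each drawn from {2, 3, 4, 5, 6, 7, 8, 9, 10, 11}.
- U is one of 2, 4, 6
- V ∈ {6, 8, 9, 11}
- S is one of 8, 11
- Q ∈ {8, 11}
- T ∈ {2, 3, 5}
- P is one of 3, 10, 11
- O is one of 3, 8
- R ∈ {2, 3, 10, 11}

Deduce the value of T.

The 2 variables Q and S are confined to {8, 11}, which locks those values in; drop them from O, P, R, V.
O's domain is down to {3}, so O = 3. Eliminate 3 elsewhere: P, R, T.
That leaves P = 10. Remove 10 from R.
R has just one choice, so R = 2. Strike 2 from T, U.
So T = 5.

5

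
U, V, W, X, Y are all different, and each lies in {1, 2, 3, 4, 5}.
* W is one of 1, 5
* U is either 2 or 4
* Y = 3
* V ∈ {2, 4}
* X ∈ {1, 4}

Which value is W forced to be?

5

Y's domain is down to {3}, so Y = 3.
The 4 still-open variables together cover exactly {1, 2, 4, 5} — 4 values for 4 variables — and 5 appears only in W's list, so W = 5.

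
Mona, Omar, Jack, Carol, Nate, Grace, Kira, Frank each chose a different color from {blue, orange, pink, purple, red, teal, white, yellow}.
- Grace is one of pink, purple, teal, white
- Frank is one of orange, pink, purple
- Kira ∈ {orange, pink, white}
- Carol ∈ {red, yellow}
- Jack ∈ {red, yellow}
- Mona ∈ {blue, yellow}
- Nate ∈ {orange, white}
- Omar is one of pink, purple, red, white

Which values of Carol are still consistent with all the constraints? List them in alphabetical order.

The 8 variables draw from only 8 values {blue, orange, pink, purple, red, teal, white, yellow}, so each is used; only Mona can be blue, hence Mona = blue.
The 7 still-open variables together cover exactly {orange, pink, purple, red, teal, white, yellow} — 7 values for 7 variables — and teal appears only in Grace's list, so Grace = teal.
Jack and Carol between them cover only {red, yellow} — a naked pair. Remove those values from Omar.
No further eliminations apply; Carol can still be any of red, yellow.

red, yellow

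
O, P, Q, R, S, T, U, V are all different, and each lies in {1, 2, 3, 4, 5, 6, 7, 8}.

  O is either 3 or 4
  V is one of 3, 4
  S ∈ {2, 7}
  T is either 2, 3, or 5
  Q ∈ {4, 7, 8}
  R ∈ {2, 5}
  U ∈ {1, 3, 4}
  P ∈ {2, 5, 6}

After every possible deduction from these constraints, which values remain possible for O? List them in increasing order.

The 8 variables together cover exactly {1, 2, 3, 4, 5, 6, 7, 8} — 8 values for 8 variables — and 1 appears only in U's list, so U = 1.
Among the 7 still-open variables, 6 fits only P (and all 7 values in {2, 3, 4, 5, 6, 7, 8} must be used), so P = 6.
The 6 still-open variables together cover exactly {2, 3, 4, 5, 7, 8} — 6 values for 6 variables — and 8 appears only in Q's list, so Q = 8.
The 5 still-open variables together cover exactly {2, 3, 4, 5, 7} — 5 values for 5 variables — and 7 appears only in S's list, so S = 7.
The 2 variables O and V are confined to {3, 4}, which locks those values in; drop them from T.
No further eliminations apply; O can still be any of 3, 4.

3, 4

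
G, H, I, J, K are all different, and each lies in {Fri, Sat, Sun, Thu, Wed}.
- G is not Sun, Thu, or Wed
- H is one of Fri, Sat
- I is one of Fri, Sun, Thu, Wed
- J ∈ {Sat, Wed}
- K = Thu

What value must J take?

Wed

K has just one choice, so K = Thu. Remove Thu from I.
The 4 still-open variables together cover exactly {Fri, Sat, Sun, Wed} — 4 values for 4 variables — and Sun appears only in I's list, so I = Sun.
The 3 still-open variables together cover exactly {Fri, Sat, Wed} — 3 values for 3 variables — and Wed appears only in J's list, so J = Wed.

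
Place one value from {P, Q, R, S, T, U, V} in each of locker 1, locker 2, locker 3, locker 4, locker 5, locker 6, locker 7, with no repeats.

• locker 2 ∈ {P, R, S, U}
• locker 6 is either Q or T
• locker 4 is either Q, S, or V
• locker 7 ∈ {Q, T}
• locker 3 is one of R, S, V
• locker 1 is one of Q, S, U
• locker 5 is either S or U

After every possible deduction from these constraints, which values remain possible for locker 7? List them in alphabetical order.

Q, T

The 7 variables draw from only 7 values {P, Q, R, S, T, U, V}, so each is used; only locker 2 can be P, hence locker 2 = P.
The 6 still-open variables draw from only 6 values {Q, R, S, T, U, V}, so each is used; only locker 3 can be R, hence locker 3 = R.
The 5 still-open variables draw from only 5 values {Q, S, T, U, V}, so each is used; only locker 4 can be V, hence locker 4 = V.
The 2 variables locker 6 and locker 7 are confined to {Q, T}, which locks those values in; drop them from locker 1.
No further eliminations apply; locker 7 can still be any of Q, T.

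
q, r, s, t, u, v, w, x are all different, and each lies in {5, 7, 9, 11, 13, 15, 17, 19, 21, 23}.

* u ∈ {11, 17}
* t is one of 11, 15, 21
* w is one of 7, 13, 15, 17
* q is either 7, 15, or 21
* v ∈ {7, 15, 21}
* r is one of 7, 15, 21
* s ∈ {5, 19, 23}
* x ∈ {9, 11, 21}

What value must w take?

q, r, v between them cover only {7, 15, 21} — a naked triple. Remove those values from t, w, x.
t has just one choice, so t = 11. Strike 11 from u, x.
u's domain is down to {17}, so u = 17. So w can't be 17.
So w = 13.

13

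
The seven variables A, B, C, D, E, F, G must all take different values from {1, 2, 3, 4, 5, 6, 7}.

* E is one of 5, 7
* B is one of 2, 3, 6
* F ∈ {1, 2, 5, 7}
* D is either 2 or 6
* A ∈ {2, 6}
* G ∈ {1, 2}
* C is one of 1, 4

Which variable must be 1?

G

The 7 variables draw from only 7 values {1, 2, 3, 4, 5, 6, 7}, so each is used; only B can be 3, hence B = 3.
Among the 6 still-open variables, 4 fits only C (and all 6 values in {1, 2, 4, 5, 6, 7} must be used), so C = 4.
A and D between them cover only {2, 6} — a naked pair. Remove those values from F, G.
So 1 goes to G.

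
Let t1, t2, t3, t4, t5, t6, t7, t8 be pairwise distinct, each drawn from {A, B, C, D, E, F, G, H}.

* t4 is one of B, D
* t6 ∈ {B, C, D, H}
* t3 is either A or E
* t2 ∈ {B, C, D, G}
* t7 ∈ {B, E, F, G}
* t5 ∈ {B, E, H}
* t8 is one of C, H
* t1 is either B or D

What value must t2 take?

Among the 8 variables, A fits only t3 (and all 8 values in {A, B, C, D, E, F, G, H} must be used), so t3 = A.
Among the 7 still-open variables, F fits only t7 (and all 7 values in {B, C, D, E, F, G, H} must be used), so t7 = F.
Among the 6 still-open variables, E fits only t5 (and all 6 values in {B, C, D, E, G, H} must be used), so t5 = E.
Among the 5 still-open variables, G fits only t2 (and all 5 values in {B, C, D, G, H} must be used), so t2 = G.

G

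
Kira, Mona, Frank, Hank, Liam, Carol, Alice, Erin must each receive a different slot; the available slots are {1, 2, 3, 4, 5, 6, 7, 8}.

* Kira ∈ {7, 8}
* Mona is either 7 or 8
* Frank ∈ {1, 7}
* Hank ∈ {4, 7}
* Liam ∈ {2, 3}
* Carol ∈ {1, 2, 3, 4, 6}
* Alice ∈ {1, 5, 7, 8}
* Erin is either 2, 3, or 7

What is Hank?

The 8 variables draw from only 8 values {1, 2, 3, 4, 5, 6, 7, 8}, so each is used; only Alice can be 5, hence Alice = 5.
The 7 still-open variables draw from only 7 values {1, 2, 3, 4, 6, 7, 8}, so each is used; only Carol can be 6, hence Carol = 6.
The 6 still-open variables together cover exactly {1, 2, 3, 4, 7, 8} — 6 values for 6 variables — and 1 appears only in Frank's list, so Frank = 1.
The 5 still-open variables together cover exactly {2, 3, 4, 7, 8} — 5 values for 5 variables — and 4 appears only in Hank's list, so Hank = 4.

4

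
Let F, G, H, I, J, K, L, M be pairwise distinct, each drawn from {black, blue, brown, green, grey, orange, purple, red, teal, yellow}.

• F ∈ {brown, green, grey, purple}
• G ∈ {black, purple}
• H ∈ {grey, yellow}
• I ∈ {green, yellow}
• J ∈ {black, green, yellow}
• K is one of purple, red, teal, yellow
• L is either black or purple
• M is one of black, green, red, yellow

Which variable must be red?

M

The 8 variables draw from only 8 values {black, brown, green, grey, purple, red, teal, yellow}, so each is used; only F can be brown, hence F = brown.
The 7 still-open variables together cover exactly {black, green, grey, purple, red, teal, yellow} — 7 values for 7 variables — and grey appears only in H's list, so H = grey.
Among the 6 still-open variables, teal fits only K (and all 6 values in {black, green, purple, red, teal, yellow} must be used), so K = teal.
Among the 5 still-open variables, red fits only M (and all 5 values in {black, green, purple, red, yellow} must be used), so M = red.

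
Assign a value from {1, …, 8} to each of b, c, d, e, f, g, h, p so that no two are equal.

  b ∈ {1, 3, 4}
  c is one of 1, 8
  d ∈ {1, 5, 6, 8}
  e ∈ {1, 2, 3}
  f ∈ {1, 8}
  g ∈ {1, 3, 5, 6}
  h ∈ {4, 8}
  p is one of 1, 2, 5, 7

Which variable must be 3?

b

The 8 variables draw from only 8 values {1, 2, 3, 4, 5, 6, 7, 8}, so each is used; only p can be 7, hence p = 7.
The 7 still-open variables draw from only 7 values {1, 2, 3, 4, 5, 6, 8}, so each is used; only e can be 2, hence e = 2.
The 2 variables c and f are confined to {1, 8}, which locks those values in; drop them from b, d, g, h.
h's domain is down to {4}, so h = 4. Strike 4 from b.
So 3 goes to b.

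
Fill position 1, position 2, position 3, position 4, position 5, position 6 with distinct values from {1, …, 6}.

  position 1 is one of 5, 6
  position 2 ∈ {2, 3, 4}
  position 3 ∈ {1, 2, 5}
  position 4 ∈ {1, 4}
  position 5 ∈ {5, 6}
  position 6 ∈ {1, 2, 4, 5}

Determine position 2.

Among the 6 variables, 3 fits only position 2 (and all 6 values in {1, 2, 3, 4, 5, 6} must be used), so position 2 = 3.

3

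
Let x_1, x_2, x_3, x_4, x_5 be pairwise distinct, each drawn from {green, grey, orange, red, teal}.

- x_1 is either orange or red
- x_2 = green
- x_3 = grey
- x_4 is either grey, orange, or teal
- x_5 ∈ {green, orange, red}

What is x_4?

teal

x_2's domain is down to {green}, so x_2 = green. Strike green from x_5.
x_3 has just one choice, so x_3 = grey. So x_4 can't be grey.
The 3 still-open variables draw from only 3 values {orange, red, teal}, so each is used; only x_4 can be teal, hence x_4 = teal.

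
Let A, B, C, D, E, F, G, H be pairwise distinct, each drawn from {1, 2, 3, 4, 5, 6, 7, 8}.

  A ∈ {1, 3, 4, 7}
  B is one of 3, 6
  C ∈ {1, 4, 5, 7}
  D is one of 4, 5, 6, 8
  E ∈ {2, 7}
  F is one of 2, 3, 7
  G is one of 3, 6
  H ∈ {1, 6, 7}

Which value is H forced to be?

The 8 variables draw from only 8 values {1, 2, 3, 4, 5, 6, 7, 8}, so each is used; only D can be 8, hence D = 8.
Among the 7 still-open variables, 5 fits only C (and all 7 values in {1, 2, 3, 4, 5, 6, 7} must be used), so C = 5.
The 6 still-open variables together cover exactly {1, 2, 3, 4, 6, 7} — 6 values for 6 variables — and 4 appears only in A's list, so A = 4.
The 5 still-open variables together cover exactly {1, 2, 3, 6, 7} — 5 values for 5 variables — and 1 appears only in H's list, so H = 1.

1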